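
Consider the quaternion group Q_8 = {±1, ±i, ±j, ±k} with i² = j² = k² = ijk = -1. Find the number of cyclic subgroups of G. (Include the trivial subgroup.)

5

A cyclic subgroup of order d is generated by each of its φ(d) elements of order d, so the cyclic subgroups of order d number (#elements of order d)/φ(d).
Cyclic subgroups by order — order 1: 1; order 2: 1; order 4: 3.
Total: 5.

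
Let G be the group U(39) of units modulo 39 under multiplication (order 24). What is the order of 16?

3

Compute successive powers of 16 mod 39: 16, 22, 1; 16^3 ≡ 1 (mod 39).
So |⟨16⟩| = 3.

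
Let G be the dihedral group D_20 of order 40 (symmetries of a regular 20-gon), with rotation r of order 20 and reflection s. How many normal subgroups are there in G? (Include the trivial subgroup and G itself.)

9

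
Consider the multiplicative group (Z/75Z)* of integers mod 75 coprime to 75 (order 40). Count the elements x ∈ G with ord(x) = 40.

0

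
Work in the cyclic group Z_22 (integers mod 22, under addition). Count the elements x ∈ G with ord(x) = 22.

10

In a cyclic group of order 22, the number of elements of order d (for d | 22) is φ(d).
φ(22) = 10.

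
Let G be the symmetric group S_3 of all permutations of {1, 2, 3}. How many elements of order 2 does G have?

The elements of order 2 are: (2 3), (1 2), (1 3).
That's 3.

3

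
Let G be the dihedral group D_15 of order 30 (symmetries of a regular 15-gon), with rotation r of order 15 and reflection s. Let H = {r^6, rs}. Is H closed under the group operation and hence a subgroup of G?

No

The identity e ∉ H, so H is not a subgroup.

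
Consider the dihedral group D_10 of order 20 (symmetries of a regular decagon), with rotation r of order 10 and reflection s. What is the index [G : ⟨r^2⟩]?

4

|⟨r^2⟩| = 5 and |G| = 20.
By Lagrange, [G : H] = |G|/|H| = 20/5 = 4.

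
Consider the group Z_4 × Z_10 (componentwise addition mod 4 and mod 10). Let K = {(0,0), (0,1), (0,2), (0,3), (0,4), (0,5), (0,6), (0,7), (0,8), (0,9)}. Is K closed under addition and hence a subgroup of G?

|K| = 10 divides |G| = 40, consistent with Lagrange.
K contains the identity, every element's inverse is in K, and K is closed under +: it is a subgroup.
In fact K = ⟨(0,1)⟩.

Yes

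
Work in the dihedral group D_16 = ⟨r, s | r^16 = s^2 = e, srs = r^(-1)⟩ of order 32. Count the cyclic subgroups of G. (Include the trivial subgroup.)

21

Group the elements of G by the cyclic subgroup they generate; each cyclic subgroup of order d accounts for φ(d) elements.
Cyclic subgroups by order — order 1: 1; order 2: 17; order 4: 1; order 8: 1; order 16: 1.
Total: 21.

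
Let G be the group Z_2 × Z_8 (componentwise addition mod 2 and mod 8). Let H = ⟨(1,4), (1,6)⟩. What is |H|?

|⟨(1,4)⟩| = 2 and |⟨(1,6)⟩| = 4, so |H| is a multiple of lcm(2, 4) = 4 and divides |G| = 16.
Closing under the operation: H = {(0,0), (0,2), (0,4), (0,6), (1,0), (1,2), (1,4), (1,6)}, so |H| = 8.

8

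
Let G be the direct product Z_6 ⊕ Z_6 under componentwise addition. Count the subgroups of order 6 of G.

12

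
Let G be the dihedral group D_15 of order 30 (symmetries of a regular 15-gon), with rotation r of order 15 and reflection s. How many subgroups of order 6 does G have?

|G| = 30 and 6 | 30, so subgroups of order 6 are possible by Lagrange.
The subgroups of order 6 are: {e, r^5, r^10, s, r^5s, r^10s}; {e, r^5, r^10, rs, r^6s, r^11s}; {e, r^5, r^10, r^2s, r^7s, r^12s}; {e, r^5, r^10, r^3s, r^8s, r^13s}; … (5 in all).
So G has 5 subgroups of order 6.

5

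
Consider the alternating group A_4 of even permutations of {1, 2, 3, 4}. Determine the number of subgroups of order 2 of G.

3

|G| = 12 and 2 | 12, so subgroups of order 2 are possible by Lagrange.
The subgroups of order 2 are: {e, (1 2)(3 4)}; {e, (1 3)(2 4)}; {e, (1 4)(2 3)}.
So G has 3 subgroups of order 2.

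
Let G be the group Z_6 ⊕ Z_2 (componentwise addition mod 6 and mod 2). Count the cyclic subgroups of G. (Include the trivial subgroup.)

8

Group the elements of G by the cyclic subgroup they generate; each cyclic subgroup of order d accounts for φ(d) elements.
Cyclic subgroups by order — order 1: 1; order 2: 3; order 3: 1; order 6: 3.
Total: 8.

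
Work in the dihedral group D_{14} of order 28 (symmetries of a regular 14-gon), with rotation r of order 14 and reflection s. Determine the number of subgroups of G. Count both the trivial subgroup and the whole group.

28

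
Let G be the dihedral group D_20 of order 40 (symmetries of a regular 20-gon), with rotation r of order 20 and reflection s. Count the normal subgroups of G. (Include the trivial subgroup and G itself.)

9

G has 48 subgroups. Checking conjugation-invariance by order — order 1: 1/1 normal; order 2: 1/21 normal; order 4: 1/11 normal; order 5: 1/1 normal; order 8: 0/5 normal; order 10: 1/5 normal; order 20: 3/3 normal; order 40: 1/1 normal.
Total normal subgroups: 9.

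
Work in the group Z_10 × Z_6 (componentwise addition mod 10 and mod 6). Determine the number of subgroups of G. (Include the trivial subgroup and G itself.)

20

|G| = 60, so by Lagrange every subgroup order divides 60. Divisors: 1, 2, 3, 4, 5, 6, 10, 12, 15, 20, 30, 60.
Subgroups by order — order 1: 1; order 2: 3; order 3: 1; order 4: 1; order 5: 1; order 6: 3; order 10: 3; order 12: 1; order 15: 1; order 20: 1; order 30: 3; order 60: 1.
Total: 1 + 3 + 1 + 1 + 1 + 3 + 3 + 1 + 1 + 1 + 3 + 1 = 20.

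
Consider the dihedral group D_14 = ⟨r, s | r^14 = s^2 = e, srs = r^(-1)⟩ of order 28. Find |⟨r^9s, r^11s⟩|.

14

|⟨r^9s⟩| = 2 and |⟨r^11s⟩| = 2, so |H| is a multiple of lcm(2, 2) = 2 and divides |G| = 28.
Closing under the operation: H = {e, r^2, r^4, r^6, r^8, r^10, r^12, rs, r^3s, r^5s, r^7s, r^9s, r^11s, r^13s}, so |H| = 14.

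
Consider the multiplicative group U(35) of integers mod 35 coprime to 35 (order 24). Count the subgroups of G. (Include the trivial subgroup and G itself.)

|G| = 24, so by Lagrange every subgroup order divides 24. Divisors: 1, 2, 3, 4, 6, 8, 12, 24.
Subgroups by order — order 1: 1; order 2: 3; order 3: 1; order 4: 3; order 6: 3; order 8: 1; order 12: 3; order 24: 1.
Total: 1 + 3 + 1 + 3 + 3 + 1 + 3 + 1 = 16.

16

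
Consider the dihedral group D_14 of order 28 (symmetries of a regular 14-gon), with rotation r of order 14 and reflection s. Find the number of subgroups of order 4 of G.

7

|G| = 28 and 4 | 28, so subgroups of order 4 are possible by Lagrange.
The subgroups of order 4 are: {e, r^7, r^3s, r^10s}; {e, r^7, r^4s, r^11s}; {e, r^7, r^5s, r^12s}; {e, r^7, r^6s, r^13s}; … (7 in all).
So G has 7 subgroups of order 4.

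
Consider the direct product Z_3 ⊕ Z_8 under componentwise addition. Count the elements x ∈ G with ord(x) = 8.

4

An element (a,b) has order lcm(ord(a), ord(b)); count pairs with lcm equal to 8.
Enumerating gives 4 such elements.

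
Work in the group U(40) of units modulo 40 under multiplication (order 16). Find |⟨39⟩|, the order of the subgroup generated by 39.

2

Compute successive powers of 39 mod 40: 39, 1; 39^2 ≡ 1 (mod 40).
So |⟨39⟩| = 2.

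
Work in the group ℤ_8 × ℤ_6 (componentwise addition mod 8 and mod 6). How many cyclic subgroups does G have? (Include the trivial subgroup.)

16

Each element a generates a cyclic subgroup ⟨a⟩; distinct elements may generate the same one (a cyclic group of order d has φ(d) generators).
Cyclic subgroups by order — order 1: 1; order 2: 3; order 3: 1; order 4: 2; order 6: 3; order 8: 2; order 12: 2; order 24: 2.
Total: 16.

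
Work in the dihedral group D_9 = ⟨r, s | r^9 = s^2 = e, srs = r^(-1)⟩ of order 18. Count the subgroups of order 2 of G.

|G| = 18 and 2 | 18, so subgroups of order 2 are possible by Lagrange.
The subgroups of order 2 are: {e, r^2s}; {e, r^3s}; {e, r^4s}; {e, r^5s}; … (9 in all).
So G has 9 subgroups of order 2.

9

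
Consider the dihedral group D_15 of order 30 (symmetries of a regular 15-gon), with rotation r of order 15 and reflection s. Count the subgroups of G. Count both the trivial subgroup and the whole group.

|G| = 30, so by Lagrange every subgroup order divides 30. Divisors: 1, 2, 3, 5, 6, 10, 15, 30.
Subgroups by order — order 1: 1; order 2: 15; order 3: 1; order 5: 1; order 6: 5; order 10: 3; order 15: 1; order 30: 1.
Total: 1 + 15 + 1 + 1 + 5 + 3 + 1 + 1 = 28.

28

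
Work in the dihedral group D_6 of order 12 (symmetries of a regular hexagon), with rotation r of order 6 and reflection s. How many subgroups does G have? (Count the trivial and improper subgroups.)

16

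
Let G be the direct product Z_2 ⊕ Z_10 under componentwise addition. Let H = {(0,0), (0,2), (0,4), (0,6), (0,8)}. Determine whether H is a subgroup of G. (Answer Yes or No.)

Yes

|H| = 5 divides |G| = 20, consistent with Lagrange.
H contains the identity, every element's inverse is in H, and H is closed under +: it is a subgroup.
In fact H = ⟨(0,2)⟩.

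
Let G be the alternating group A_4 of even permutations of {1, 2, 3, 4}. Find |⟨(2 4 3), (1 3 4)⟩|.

|⟨(2 4 3)⟩| = 3 and |⟨(1 3 4)⟩| = 3, so |H| is a multiple of lcm(3, 3) = 3 and divides |G| = 12.
Closing {(2 4 3), (1 3 4)} under the group operation gives all of G, so |H| = 12.

12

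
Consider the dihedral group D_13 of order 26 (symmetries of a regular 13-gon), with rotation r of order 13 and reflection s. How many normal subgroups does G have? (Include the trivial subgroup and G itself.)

3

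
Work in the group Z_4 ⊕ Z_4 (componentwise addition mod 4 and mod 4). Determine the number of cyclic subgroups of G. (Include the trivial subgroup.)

Each element a generates a cyclic subgroup ⟨a⟩; distinct elements may generate the same one (a cyclic group of order d has φ(d) generators).
Cyclic subgroups by order — order 1: 1; order 2: 3; order 4: 6.
Total: 10.

10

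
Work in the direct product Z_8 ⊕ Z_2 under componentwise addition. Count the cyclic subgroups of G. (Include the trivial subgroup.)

Group the elements of G by the cyclic subgroup they generate; each cyclic subgroup of order d accounts for φ(d) elements.
Cyclic subgroups by order — order 1: 1; order 2: 3; order 4: 2; order 8: 2.
Total: 8.

8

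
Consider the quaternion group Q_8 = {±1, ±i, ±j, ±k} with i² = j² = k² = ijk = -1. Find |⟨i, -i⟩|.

4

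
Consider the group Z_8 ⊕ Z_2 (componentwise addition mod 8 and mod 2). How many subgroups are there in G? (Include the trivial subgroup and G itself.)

11

|G| = 16, so by Lagrange every subgroup order divides 16. Divisors: 1, 2, 4, 8, 16.
Subgroups by order — order 1: 1; order 2: 3; order 4: 3; order 8: 3; order 16: 1.
Total: 1 + 3 + 3 + 3 + 1 = 11.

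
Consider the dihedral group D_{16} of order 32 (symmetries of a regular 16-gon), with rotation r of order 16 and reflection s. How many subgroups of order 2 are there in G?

17

|G| = 32 and 2 | 32, so subgroups of order 2 are possible by Lagrange.
The subgroups of order 2 are: {e, r^10s}; {e, r^11s}; {e, r^12s}; {e, r^13s}; … (17 in all).
So G has 17 subgroups of order 2.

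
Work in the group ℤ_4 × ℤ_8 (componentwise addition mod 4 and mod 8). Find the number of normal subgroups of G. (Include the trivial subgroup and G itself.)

G is abelian, so every subgroup is normal.
G has 22 subgroups in total, hence 22 normal subgroups.

22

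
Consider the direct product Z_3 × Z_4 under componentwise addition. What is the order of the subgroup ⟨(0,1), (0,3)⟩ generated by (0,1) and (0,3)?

4

|⟨(0,1)⟩| = 4 and |⟨(0,3)⟩| = 4, so |H| is a multiple of lcm(4, 4) = 4 and divides |G| = 12.
Closing under the operation: H = {(0,0), (0,1), (0,2), (0,3)}, so |H| = 4.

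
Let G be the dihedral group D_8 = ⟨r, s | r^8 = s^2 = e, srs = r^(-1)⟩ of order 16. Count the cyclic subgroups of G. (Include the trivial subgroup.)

12

A cyclic subgroup of order d is generated by each of its φ(d) elements of order d, so the cyclic subgroups of order d number (#elements of order d)/φ(d).
Cyclic subgroups by order — order 1: 1; order 2: 9; order 4: 1; order 8: 1.
Total: 12.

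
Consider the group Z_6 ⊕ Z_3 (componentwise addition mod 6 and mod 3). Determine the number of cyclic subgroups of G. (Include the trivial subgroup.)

10

Each element a generates a cyclic subgroup ⟨a⟩; distinct elements may generate the same one (a cyclic group of order d has φ(d) generators).
Cyclic subgroups by order — order 1: 1; order 2: 1; order 3: 4; order 6: 4.
Total: 10.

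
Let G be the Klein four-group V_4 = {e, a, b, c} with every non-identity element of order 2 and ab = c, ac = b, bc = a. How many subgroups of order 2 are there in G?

|G| = 4 and 2 | 4, so subgroups of order 2 are possible by Lagrange.
The subgroups of order 2 are: {e, a}; {e, b}; {e, c}.
So G has 3 subgroups of order 2.

3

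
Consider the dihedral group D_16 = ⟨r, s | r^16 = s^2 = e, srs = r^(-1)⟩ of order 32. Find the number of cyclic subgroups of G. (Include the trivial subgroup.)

A cyclic subgroup of order d is generated by each of its φ(d) elements of order d, so the cyclic subgroups of order d number (#elements of order d)/φ(d).
Cyclic subgroups by order — order 1: 1; order 2: 17; order 4: 1; order 8: 1; order 16: 1.
Total: 21.

21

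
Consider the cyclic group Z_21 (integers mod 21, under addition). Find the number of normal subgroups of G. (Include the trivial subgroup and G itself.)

G is abelian, so every subgroup is normal.
G has 4 subgroups in total, hence 4 normal subgroups.

4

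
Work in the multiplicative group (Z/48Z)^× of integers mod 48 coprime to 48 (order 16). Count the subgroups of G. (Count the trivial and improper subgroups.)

27

|G| = 16, so by Lagrange every subgroup order divides 16. Divisors: 1, 2, 4, 8, 16.
Subgroups by order — order 1: 1; order 2: 7; order 4: 11; order 8: 7; order 16: 1.
Total: 1 + 7 + 11 + 7 + 1 = 27.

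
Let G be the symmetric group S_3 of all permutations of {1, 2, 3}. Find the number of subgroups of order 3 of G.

1

|G| = 6 and 3 | 6, so subgroups of order 3 are possible by Lagrange.
The subgroups of order 3 are: {e, (1 2 3), (1 3 2)}.
So G has 1 subgroup of order 3.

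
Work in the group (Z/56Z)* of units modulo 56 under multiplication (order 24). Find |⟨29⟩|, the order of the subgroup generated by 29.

Compute successive powers of 29 mod 56: 29, 1; 29^2 ≡ 1 (mod 56).
So |⟨29⟩| = 2.

2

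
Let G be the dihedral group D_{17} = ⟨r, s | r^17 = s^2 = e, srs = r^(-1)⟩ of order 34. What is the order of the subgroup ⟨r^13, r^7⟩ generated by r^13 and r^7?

17

|⟨r^13⟩| = 17 and |⟨r^7⟩| = 17, so |H| is a multiple of lcm(17, 17) = 17 and divides |G| = 34.
Closing under the operation: H = {e, r, r^2, r^3, r^4, r^5, r^6, r^7, r^8, r^9, r^10, r^11, r^12, r^13, r^14, r^15, r^16}, so |H| = 17.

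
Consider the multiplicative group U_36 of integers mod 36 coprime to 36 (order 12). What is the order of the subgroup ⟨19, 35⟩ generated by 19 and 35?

|⟨19⟩| = 2 and |⟨35⟩| = 2, so |H| is a multiple of lcm(2, 2) = 2 and divides |G| = 12.
Closing under the operation: H = {1, 17, 19, 35}, so |H| = 4.

4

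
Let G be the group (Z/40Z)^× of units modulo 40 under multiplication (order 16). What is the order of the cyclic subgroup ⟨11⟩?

2

Compute successive powers of 11 mod 40: 11, 1; 11^2 ≡ 1 (mod 40).
So |⟨11⟩| = 2.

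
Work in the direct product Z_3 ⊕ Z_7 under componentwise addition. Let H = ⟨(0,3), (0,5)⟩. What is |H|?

|⟨(0,3)⟩| = 7 and |⟨(0,5)⟩| = 7, so |H| is a multiple of lcm(7, 7) = 7 and divides |G| = 21.
Closing under the operation: H = {(0,0), (0,1), (0,2), (0,3), (0,4), (0,5), (0,6)}, so |H| = 7.

7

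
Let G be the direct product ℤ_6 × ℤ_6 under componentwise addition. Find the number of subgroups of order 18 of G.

|G| = 36 and 18 | 36, so subgroups of order 18 are possible by Lagrange.
The subgroups of order 18 are: {(0,0), (0,1), (0,2), (0,3), (0,4), (0,5), (2,0), (2,1), (2,2), (2,3), (2,4), (2,5), (4,0), (4,1), (4,2), (4,3), (4,4), (4,5)}; {(0,0), (0,2), (0,4), (1,0), (1,2), (1,4), (2,0), (2,2), (2,4), (3,0), (3,2), (3,4), (4,0), (4,2), (4,4), (5,0), (5,2), (5,4)}; {(0,0), (0,2), (0,4), (1,1), (1,3), (1,5), (2,0), (2,2), (2,4), (3,1), (3,3), (3,5), (4,0), (4,2), (4,4), (5,1), (5,3), (5,5)}.
So G has 3 subgroups of order 18.

3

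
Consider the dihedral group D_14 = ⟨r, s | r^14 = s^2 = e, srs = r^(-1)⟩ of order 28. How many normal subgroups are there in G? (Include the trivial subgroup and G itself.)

G has 28 subgroups. Checking conjugation-invariance by order — order 1: 1/1 normal; order 2: 1/15 normal; order 4: 0/7 normal; order 7: 1/1 normal; order 14: 3/3 normal; order 28: 1/1 normal.
Total normal subgroups: 7.

7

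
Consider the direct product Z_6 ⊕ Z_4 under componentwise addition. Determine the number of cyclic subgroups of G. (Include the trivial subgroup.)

12

Group the elements of G by the cyclic subgroup they generate; each cyclic subgroup of order d accounts for φ(d) elements.
Cyclic subgroups by order — order 1: 1; order 2: 3; order 3: 1; order 4: 2; order 6: 3; order 12: 2.
Total: 12.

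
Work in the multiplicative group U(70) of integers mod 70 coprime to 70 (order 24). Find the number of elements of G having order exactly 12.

8

The elements of order 12 are: 3, 17, 23, 33, 37, 47, 53, 67.
That's 8.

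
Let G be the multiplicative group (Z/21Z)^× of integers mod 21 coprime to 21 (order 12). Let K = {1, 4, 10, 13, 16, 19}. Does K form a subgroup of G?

|K| = 6 divides |G| = 12, consistent with Lagrange.
K contains the identity, every element's inverse is in K, and K is closed under ·: it is a subgroup.
In fact K = ⟨19⟩.

Yes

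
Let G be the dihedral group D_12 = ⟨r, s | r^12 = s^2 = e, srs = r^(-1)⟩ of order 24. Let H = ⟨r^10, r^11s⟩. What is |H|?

12

|⟨r^10⟩| = 6 and |⟨r^11s⟩| = 2, so |H| is a multiple of lcm(6, 2) = 6 and divides |G| = 24.
Closing under the operation: H = {e, r^2, r^4, r^6, r^8, r^10, rs, r^3s, r^5s, r^7s, r^9s, r^11s}, so |H| = 12.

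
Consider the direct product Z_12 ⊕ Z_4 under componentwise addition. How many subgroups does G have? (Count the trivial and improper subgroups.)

30

|G| = 48, so by Lagrange every subgroup order divides 48. Divisors: 1, 2, 3, 4, 6, 8, 12, 16, 24, 48.
Subgroups by order — order 1: 1; order 2: 3; order 3: 1; order 4: 7; order 6: 3; order 8: 3; order 12: 7; order 16: 1; order 24: 3; order 48: 1.
Total: 1 + 3 + 1 + 7 + 3 + 3 + 7 + 1 + 3 + 1 = 30.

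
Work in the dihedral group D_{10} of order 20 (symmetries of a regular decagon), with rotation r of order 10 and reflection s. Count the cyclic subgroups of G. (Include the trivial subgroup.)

Each element a generates a cyclic subgroup ⟨a⟩; distinct elements may generate the same one (a cyclic group of order d has φ(d) generators).
Cyclic subgroups by order — order 1: 1; order 2: 11; order 5: 1; order 10: 1.
Total: 14.

14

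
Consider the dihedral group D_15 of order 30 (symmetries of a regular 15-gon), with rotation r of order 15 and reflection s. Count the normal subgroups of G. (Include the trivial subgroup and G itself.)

G has 28 subgroups. Checking conjugation-invariance by order — order 1: 1/1 normal; order 2: 0/15 normal; order 3: 1/1 normal; order 5: 1/1 normal; order 6: 0/5 normal; order 10: 0/3 normal; order 15: 1/1 normal; order 30: 1/1 normal.
Total normal subgroups: 5.

5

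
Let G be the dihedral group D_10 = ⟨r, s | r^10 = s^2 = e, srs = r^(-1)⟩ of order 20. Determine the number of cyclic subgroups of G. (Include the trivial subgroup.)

14

Group the elements of G by the cyclic subgroup they generate; each cyclic subgroup of order d accounts for φ(d) elements.
Cyclic subgroups by order — order 1: 1; order 2: 11; order 5: 1; order 10: 1.
Total: 14.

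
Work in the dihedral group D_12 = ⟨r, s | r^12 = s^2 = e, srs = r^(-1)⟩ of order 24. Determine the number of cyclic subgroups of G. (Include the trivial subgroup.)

Each element a generates a cyclic subgroup ⟨a⟩; distinct elements may generate the same one (a cyclic group of order d has φ(d) generators).
Cyclic subgroups by order — order 1: 1; order 2: 13; order 3: 1; order 4: 1; order 6: 1; order 12: 1.
Total: 18.

18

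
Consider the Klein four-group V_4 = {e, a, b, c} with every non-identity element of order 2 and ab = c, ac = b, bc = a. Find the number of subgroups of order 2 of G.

|G| = 4 and 2 | 4, so subgroups of order 2 are possible by Lagrange.
The subgroups of order 2 are: {e, a}; {e, b}; {e, c}.
So G has 3 subgroups of order 2.

3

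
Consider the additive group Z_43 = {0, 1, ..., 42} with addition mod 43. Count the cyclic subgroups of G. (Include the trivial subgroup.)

2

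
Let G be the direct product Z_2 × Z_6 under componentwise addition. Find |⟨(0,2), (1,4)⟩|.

|⟨(0,2)⟩| = 3 and |⟨(1,4)⟩| = 6, so |H| is a multiple of lcm(3, 6) = 6 and divides |G| = 12.
Closing under the operation: H = {(0,0), (0,2), (0,4), (1,0), (1,2), (1,4)}, so |H| = 6.

6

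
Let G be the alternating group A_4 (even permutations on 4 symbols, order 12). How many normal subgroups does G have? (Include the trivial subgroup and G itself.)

G has 10 subgroups. Checking conjugation-invariance by order — order 1: 1/1 normal; order 2: 0/3 normal; order 3: 0/4 normal; order 4: 1/1 normal; order 12: 1/1 normal.
Total normal subgroups: 3.

3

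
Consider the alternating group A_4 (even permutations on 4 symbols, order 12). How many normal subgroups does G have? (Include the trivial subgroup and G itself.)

3

G has 10 subgroups. Checking conjugation-invariance by order — order 1: 1/1 normal; order 2: 0/3 normal; order 3: 0/4 normal; order 4: 1/1 normal; order 12: 1/1 normal.
Total normal subgroups: 3.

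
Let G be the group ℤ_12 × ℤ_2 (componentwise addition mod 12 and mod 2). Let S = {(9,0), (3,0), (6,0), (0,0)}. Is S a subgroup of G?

|S| = 4 divides |G| = 24, consistent with Lagrange.
S contains the identity, every element's inverse is in S, and S is closed under +: it is a subgroup.
In fact S = ⟨(9,0)⟩.

Yes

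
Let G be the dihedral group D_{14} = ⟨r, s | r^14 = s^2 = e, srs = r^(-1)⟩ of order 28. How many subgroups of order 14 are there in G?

|G| = 28 and 14 | 28, so subgroups of order 14 are possible by Lagrange.
The subgroups of order 14 are: {e, r, r^2, r^3, r^4, r^5, r^6, r^7, r^8, r^9, r^10, r^11, r^12, r^13}; {e, r^2, r^4, r^6, r^8, r^10, r^12, s, r^2s, r^4s, r^6s, r^8s, r^10s, r^12s}; {e, r^2, r^4, r^6, r^8, r^10, r^12, rs, r^3s, r^5s, r^7s, r^9s, r^11s, r^13s}.
So G has 3 subgroups of order 14.

3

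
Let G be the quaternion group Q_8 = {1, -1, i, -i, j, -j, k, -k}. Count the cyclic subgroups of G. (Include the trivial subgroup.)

Group the elements of G by the cyclic subgroup they generate; each cyclic subgroup of order d accounts for φ(d) elements.
Cyclic subgroups by order — order 1: 1; order 2: 1; order 4: 3.
Total: 5.

5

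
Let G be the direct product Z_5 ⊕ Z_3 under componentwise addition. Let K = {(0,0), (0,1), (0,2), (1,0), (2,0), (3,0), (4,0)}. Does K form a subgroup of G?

|K| = 7 does not divide |G| = 15, so by Lagrange K is not a subgroup.

No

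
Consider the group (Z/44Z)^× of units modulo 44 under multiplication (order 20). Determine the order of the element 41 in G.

10

Compute successive powers of 41 mod 44: 41, 9, 17, 37, 21, 25, 13, 5, …; 41^10 ≡ 1 (mod 44).
So |⟨41⟩| = 10.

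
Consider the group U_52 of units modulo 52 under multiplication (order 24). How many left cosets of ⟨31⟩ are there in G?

6

|⟨31⟩| = 4 and |G| = 24.
By Lagrange, [G : H] = |G|/|H| = 24/4 = 6.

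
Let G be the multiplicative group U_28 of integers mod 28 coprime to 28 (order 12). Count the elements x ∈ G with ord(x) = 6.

6

The elements of order 6 are: 3, 5, 11, 17, 19, 23.
That's 6.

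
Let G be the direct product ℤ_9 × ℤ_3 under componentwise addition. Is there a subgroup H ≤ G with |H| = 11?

No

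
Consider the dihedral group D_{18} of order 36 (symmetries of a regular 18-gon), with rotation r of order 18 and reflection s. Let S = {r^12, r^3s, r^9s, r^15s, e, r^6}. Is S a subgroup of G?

Yes

|S| = 6 divides |G| = 36, consistent with Lagrange.
S contains the identity, every element's inverse is in S, and S is closed under ·: it is a subgroup.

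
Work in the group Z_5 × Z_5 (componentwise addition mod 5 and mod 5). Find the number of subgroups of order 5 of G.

|G| = 25 and 5 | 25, so subgroups of order 5 are possible by Lagrange.
The subgroups of order 5 are: {(0,0), (0,1), (0,2), (0,3), (0,4)}; {(0,0), (1,0), (2,0), (3,0), (4,0)}; {(0,0), (1,1), (2,2), (3,3), (4,4)}; {(0,0), (1,2), (2,4), (3,1), (4,3)}; … (6 in all).
So G has 6 subgroups of order 5.

6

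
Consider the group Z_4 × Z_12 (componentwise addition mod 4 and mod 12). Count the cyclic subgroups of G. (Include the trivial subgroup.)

A cyclic subgroup of order d is generated by each of its φ(d) elements of order d, so the cyclic subgroups of order d number (#elements of order d)/φ(d).
Cyclic subgroups by order — order 1: 1; order 2: 3; order 3: 1; order 4: 6; order 6: 3; order 12: 6.
Total: 20.

20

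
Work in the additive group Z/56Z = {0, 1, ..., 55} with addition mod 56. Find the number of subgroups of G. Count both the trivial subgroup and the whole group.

8

Subgroups of the cyclic group Z/56Z correspond bijectively to divisors of 56.
Divisors of 56: 1, 2, 4, 7, 8, 14, 28, 56.
So Z/56Z has 8 subgroups.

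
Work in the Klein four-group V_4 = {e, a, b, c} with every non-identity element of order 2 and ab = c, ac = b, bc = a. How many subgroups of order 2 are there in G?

|G| = 4 and 2 | 4, so subgroups of order 2 are possible by Lagrange.
The subgroups of order 2 are: {e, a}; {e, b}; {e, c}.
So G has 3 subgroups of order 2.

3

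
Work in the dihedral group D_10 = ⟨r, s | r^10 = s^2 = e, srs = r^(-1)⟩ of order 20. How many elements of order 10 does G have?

The elements of order 10 are: r, r^3, r^7, r^9.
That's 4.

4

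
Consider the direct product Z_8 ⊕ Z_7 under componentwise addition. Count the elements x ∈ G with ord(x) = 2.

An element (a,b) has order lcm(ord(a), ord(b)); count pairs with lcm equal to 2.
Enumerating gives 1 such elements.

1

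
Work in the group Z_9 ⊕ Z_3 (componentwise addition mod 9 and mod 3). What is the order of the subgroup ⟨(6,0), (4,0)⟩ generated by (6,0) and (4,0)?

9

|⟨(6,0)⟩| = 3 and |⟨(4,0)⟩| = 9, so |H| is a multiple of lcm(3, 9) = 9 and divides |G| = 27.
Closing under the operation: H = {(0,0), (1,0), (2,0), (3,0), (4,0), (5,0), (6,0), (7,0), (8,0)}, so |H| = 9.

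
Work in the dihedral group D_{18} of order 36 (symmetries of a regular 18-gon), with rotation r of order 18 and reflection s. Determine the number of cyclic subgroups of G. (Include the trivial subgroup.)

24

Group the elements of G by the cyclic subgroup they generate; each cyclic subgroup of order d accounts for φ(d) elements.
Cyclic subgroups by order — order 1: 1; order 2: 19; order 3: 1; order 6: 1; order 9: 1; order 18: 1.
Total: 24.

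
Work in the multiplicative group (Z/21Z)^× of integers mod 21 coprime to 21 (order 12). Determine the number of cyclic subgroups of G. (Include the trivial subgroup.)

Each element a generates a cyclic subgroup ⟨a⟩; distinct elements may generate the same one (a cyclic group of order d has φ(d) generators).
Cyclic subgroups by order — order 1: 1; order 2: 3; order 3: 1; order 6: 3.
Total: 8.

8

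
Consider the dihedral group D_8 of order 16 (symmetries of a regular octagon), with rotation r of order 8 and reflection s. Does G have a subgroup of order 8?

Yes

8 | 16. A subgroup of order 8 is {e, r, r^2, r^3, r^4, r^5, r^6, r^7}.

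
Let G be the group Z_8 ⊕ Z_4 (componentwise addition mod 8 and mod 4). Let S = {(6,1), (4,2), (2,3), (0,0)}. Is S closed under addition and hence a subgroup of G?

Yes

|S| = 4 divides |G| = 32, consistent with Lagrange.
S contains the identity, every element's inverse is in S, and S is closed under +: it is a subgroup.
In fact S = ⟨(2,3)⟩.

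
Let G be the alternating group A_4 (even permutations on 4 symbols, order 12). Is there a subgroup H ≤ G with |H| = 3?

3 | 12. A subgroup of order 3 is {e, (1 2 3), (1 3 2)}.

Yes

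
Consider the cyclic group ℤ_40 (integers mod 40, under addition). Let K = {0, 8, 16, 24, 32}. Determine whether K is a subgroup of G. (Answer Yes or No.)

|K| = 5 divides |G| = 40, consistent with Lagrange.
K contains the identity, every element's inverse is in K, and K is closed under +: it is a subgroup.
In fact K = ⟨16⟩.

Yes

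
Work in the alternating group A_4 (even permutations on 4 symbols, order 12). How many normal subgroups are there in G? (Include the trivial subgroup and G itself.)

3

G has 10 subgroups. Checking conjugation-invariance by order — order 1: 1/1 normal; order 2: 0/3 normal; order 3: 0/4 normal; order 4: 1/1 normal; order 12: 1/1 normal.
Total normal subgroups: 3.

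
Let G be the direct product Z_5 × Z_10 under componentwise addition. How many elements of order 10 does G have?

An element (a,b) has order lcm(ord(a), ord(b)); count pairs with lcm equal to 10.
Enumerating gives 24 such elements.

24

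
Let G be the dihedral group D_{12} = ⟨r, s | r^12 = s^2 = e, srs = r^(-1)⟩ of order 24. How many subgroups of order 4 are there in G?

7

|G| = 24 and 4 | 24, so subgroups of order 4 are possible by Lagrange.
The subgroups of order 4 are: {e, r^6, r^4s, r^10s}; {e, r^6, r^5s, r^11s}; {e, r^6, r^2s, r^8s}; {e, r^3, r^6, r^9}; … (7 in all).
So G has 7 subgroups of order 4.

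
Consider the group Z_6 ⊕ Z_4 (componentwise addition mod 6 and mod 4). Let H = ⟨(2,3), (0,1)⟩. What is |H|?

|⟨(2,3)⟩| = 12 and |⟨(0,1)⟩| = 4, so |H| is a multiple of lcm(12, 4) = 12 and divides |G| = 24.
Closing under the operation: H = {(0,0), (0,1), (0,2), (0,3), (2,0), (2,1), (2,2), (2,3), (4,0), (4,1), (4,2), (4,3)}, so |H| = 12.

12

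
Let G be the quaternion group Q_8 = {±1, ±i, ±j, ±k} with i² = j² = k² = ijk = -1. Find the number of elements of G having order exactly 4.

6

The elements of order 4 are: i, -i, j, -j, k, -k.
That's 6.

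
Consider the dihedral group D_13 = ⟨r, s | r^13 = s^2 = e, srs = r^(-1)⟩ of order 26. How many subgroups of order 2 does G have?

13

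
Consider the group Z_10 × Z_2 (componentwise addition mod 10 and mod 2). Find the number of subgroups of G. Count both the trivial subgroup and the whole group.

10

|G| = 20, so by Lagrange every subgroup order divides 20. Divisors: 1, 2, 4, 5, 10, 20.
Subgroups by order — order 1: 1; order 2: 3; order 4: 1; order 5: 1; order 10: 3; order 20: 1.
Total: 1 + 3 + 1 + 1 + 3 + 1 = 10.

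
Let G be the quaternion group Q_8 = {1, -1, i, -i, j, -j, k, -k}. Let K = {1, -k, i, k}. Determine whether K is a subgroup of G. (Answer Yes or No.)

i ∈ K but its inverse -i ∉ K, so K is not a subgroup.

No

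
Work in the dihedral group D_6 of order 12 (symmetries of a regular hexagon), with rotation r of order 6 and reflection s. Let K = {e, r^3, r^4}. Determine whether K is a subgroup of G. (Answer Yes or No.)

No

r^4 ∈ K but its inverse r^2 ∉ K, so K is not a subgroup.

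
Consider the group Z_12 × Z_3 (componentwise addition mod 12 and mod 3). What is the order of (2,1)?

6

The order of (2,1) in Z_12 × Z_3 is lcm(ord(2) in Z_12, ord(1) in Z_3).
ord(2) = 6 and ord(1) = 3, so |⟨(2,1)⟩| = lcm(6, 3) = 6.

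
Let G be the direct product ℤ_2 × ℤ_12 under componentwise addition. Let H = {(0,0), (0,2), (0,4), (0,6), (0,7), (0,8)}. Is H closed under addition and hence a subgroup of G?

(0,7) ∈ H but its inverse (0,5) ∉ H, so H is not a subgroup.

No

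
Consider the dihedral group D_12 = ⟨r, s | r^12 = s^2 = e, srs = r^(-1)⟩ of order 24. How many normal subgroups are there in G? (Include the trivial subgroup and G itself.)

G has 34 subgroups. Checking conjugation-invariance by order — order 1: 1/1 normal; order 2: 1/13 normal; order 3: 1/1 normal; order 4: 1/7 normal; order 6: 1/5 normal; order 8: 0/3 normal; order 12: 3/3 normal; order 24: 1/1 normal.
Total normal subgroups: 9.

9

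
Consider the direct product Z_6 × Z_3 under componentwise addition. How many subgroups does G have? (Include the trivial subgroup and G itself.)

|G| = 18, so by Lagrange every subgroup order divides 18. Divisors: 1, 2, 3, 6, 9, 18.
Subgroups by order — order 1: 1; order 2: 1; order 3: 4; order 6: 4; order 9: 1; order 18: 1.
Total: 1 + 1 + 4 + 4 + 1 + 1 = 12.

12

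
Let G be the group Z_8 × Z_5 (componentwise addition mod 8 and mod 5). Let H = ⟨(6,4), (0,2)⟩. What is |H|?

|⟨(6,4)⟩| = 20 and |⟨(0,2)⟩| = 5, so |H| is a multiple of lcm(20, 5) = 20 and divides |G| = 40.
Closing under the operation: H = {(0,0), (0,1), (0,2), (0,3), (0,4), (2,0), (2,1), (2,2), (2,3), (2,4), (4,0), (4,1), (4,2), (4,3), (4,4), (6,0), (6,1), (6,2), (6,3), (6,4)}, so |H| = 20.

20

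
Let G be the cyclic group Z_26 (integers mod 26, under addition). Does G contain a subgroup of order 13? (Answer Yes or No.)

Yes

13 | 26. A subgroup of order 13 is {0, 2, 4, 6, 8, 10, 12, 14, 16, 18, 20, 22, 24}.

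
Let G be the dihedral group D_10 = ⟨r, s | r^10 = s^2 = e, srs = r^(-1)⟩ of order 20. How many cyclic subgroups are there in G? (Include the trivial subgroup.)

A cyclic subgroup of order d is generated by each of its φ(d) elements of order d, so the cyclic subgroups of order d number (#elements of order d)/φ(d).
Cyclic subgroups by order — order 1: 1; order 2: 11; order 5: 1; order 10: 1.
Total: 14.

14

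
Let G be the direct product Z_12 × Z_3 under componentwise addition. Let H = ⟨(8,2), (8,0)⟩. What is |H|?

|⟨(8,2)⟩| = 3 and |⟨(8,0)⟩| = 3, so |H| is a multiple of lcm(3, 3) = 3 and divides |G| = 36.
Closing under the operation: H = {(0,0), (0,1), (0,2), (4,0), (4,1), (4,2), (8,0), (8,1), (8,2)}, so |H| = 9.

9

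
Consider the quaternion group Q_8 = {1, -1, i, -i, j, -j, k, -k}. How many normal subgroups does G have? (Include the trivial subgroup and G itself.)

6

G has 6 subgroups. Checking conjugation-invariance by order — order 1: 1/1 normal; order 2: 1/1 normal; order 4: 3/3 normal; order 8: 1/1 normal.
Total normal subgroups: 6.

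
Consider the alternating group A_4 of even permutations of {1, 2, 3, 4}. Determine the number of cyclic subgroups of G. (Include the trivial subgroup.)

8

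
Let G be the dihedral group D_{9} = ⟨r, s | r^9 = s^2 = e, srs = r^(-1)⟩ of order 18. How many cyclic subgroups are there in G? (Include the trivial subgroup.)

Each element a generates a cyclic subgroup ⟨a⟩; distinct elements may generate the same one (a cyclic group of order d has φ(d) generators).
Cyclic subgroups by order — order 1: 1; order 2: 9; order 3: 1; order 9: 1.
Total: 12.

12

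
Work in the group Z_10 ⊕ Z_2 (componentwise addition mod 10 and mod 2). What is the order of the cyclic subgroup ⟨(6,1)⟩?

10

The order of (6,1) in Z_10 × Z_2 is lcm(ord(6) in Z_10, ord(1) in Z_2).
ord(6) = 5 and ord(1) = 2, so |⟨(6,1)⟩| = lcm(5, 2) = 10.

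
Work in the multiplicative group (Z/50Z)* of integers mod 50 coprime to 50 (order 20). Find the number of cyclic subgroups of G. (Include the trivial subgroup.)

6

Each element a generates a cyclic subgroup ⟨a⟩; distinct elements may generate the same one (a cyclic group of order d has φ(d) generators).
Cyclic subgroups by order — order 1: 1; order 2: 1; order 4: 1; order 5: 1; order 10: 1; order 20: 1.
Total: 6.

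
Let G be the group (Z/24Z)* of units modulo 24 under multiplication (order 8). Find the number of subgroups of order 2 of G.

|G| = 8 and 2 | 8, so subgroups of order 2 are possible by Lagrange.
The subgroups of order 2 are: {1, 11}; {1, 13}; {1, 17}; {1, 19}; … (7 in all).
So G has 7 subgroups of order 2.

7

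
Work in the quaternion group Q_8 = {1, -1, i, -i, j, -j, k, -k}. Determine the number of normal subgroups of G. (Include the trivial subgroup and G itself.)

G has 6 subgroups. Checking conjugation-invariance by order — order 1: 1/1 normal; order 2: 1/1 normal; order 4: 3/3 normal; order 8: 1/1 normal.
Total normal subgroups: 6.

6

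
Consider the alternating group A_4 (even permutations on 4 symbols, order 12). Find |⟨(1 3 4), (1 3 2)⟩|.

12

|⟨(1 3 4)⟩| = 3 and |⟨(1 3 2)⟩| = 3, so |H| is a multiple of lcm(3, 3) = 3 and divides |G| = 12.
Closing {(1 3 4), (1 3 2)} under the group operation gives all of G, so |H| = 12.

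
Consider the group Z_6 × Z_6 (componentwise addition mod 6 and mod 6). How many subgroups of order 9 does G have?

1

|G| = 36 and 9 | 36, so subgroups of order 9 are possible by Lagrange.
The subgroups of order 9 are: {(0,0), (0,2), (0,4), (2,0), (2,2), (2,4), (4,0), (4,2), (4,4)}.
So G has 1 subgroup of order 9.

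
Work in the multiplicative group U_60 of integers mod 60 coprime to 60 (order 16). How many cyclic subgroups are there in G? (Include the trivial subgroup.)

12

Group the elements of G by the cyclic subgroup they generate; each cyclic subgroup of order d accounts for φ(d) elements.
Cyclic subgroups by order — order 1: 1; order 2: 7; order 4: 4.
Total: 12.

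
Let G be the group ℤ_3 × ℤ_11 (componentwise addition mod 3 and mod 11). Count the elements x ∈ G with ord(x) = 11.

An element (a,b) has order lcm(ord(a), ord(b)); count pairs with lcm equal to 11.
Enumerating gives 10 such elements.

10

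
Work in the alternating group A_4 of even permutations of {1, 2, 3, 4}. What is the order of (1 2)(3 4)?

Computing powers of (1 2)(3 4): the smallest k with ((1 2)(3 4))^k = e is k = 2.

2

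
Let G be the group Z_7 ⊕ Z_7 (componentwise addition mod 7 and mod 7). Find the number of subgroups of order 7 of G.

|G| = 49 and 7 | 49, so subgroups of order 7 are possible by Lagrange.
The subgroups of order 7 are: {(0,0), (0,1), (0,2), (0,3), (0,4), (0,5), (0,6)}; {(0,0), (1,0), (2,0), (3,0), (4,0), (5,0), (6,0)}; {(0,0), (1,1), (2,2), (3,3), (4,4), (5,5), (6,6)}; {(0,0), (1,2), (2,4), (3,6), (4,1), (5,3), (6,5)}; … (8 in all).
So G has 8 subgroups of order 7.

8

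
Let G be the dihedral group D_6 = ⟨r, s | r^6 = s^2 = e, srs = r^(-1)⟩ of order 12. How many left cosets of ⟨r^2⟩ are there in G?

4

|⟨r^2⟩| = 3 and |G| = 12.
By Lagrange, [G : H] = |G|/|H| = 12/3 = 4.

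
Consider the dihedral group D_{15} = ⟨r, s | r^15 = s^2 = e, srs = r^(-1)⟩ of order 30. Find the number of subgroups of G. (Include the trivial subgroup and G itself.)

|G| = 30, so by Lagrange every subgroup order divides 30. Divisors: 1, 2, 3, 5, 6, 10, 15, 30.
Subgroups by order — order 1: 1; order 2: 15; order 3: 1; order 5: 1; order 6: 5; order 10: 3; order 15: 1; order 30: 1.
Total: 1 + 15 + 1 + 1 + 5 + 3 + 1 + 1 = 28.

28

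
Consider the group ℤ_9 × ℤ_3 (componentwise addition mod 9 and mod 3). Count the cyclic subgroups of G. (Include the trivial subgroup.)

8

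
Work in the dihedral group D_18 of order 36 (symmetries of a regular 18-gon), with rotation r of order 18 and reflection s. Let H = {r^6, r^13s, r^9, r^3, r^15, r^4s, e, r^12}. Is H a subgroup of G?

|H| = 8 does not divide |G| = 36, so by Lagrange H is not a subgroup.

No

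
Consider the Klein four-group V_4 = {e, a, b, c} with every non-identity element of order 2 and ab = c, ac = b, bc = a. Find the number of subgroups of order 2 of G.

3

|G| = 4 and 2 | 4, so subgroups of order 2 are possible by Lagrange.
The subgroups of order 2 are: {e, a}; {e, b}; {e, c}.
So G has 3 subgroups of order 2.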